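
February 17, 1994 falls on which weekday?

January 1, 1994 is a Saturday.
February 17 is day 48 of the year, i.e. 47 days after Jan 1.
47 mod 7 = 5, so advance 5 weekdays from Saturday: Thursday.

Thursday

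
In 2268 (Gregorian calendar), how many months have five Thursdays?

A month of length L has five Thursdays iff its first Thursday is on day ≤ L−28 (so day 1–3 in a 31-day month, 1–2 in a 30-day month, day 1 in a leap February).
Checking each month of 2268: Jan starts Wed (31d) ✓; Feb starts Sat (29d); Mar starts Sun (31d); Apr starts Wed (30d) ✓; May starts Fri (31d); Jun starts Mon (30d); Jul starts Wed (31d) ✓; Aug starts Sat (31d); Sep starts Tue (30d); Oct starts Thu (31d) ✓; Nov starts Sun (30d); Dec starts Tue (31d) ✓.
Five-Thursday months: January, April, July, October, December → 5.

5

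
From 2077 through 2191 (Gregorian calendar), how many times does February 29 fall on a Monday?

3

Leap years in 2077–2191: 27 of them.
Feb 29 weekday advances by 5 (mod 7) from one leap year to the next four years later (or differs when a century non-leap intervenes).
Leap-day weekdays: 2080:Thu 2084:Tue 2088:Sun 2092:Fri 2096:Wed 2104:Fri 2108:Wed 2112:Mon✓ 2116:Sat 2120:Thu 2124:Tue 2128:Sun 2132:Fri 2136:Wed 2140:Mon✓ 2144:Sat 2148:Thu 2152:Tue 2156:Sun 2160:Fri 2164:Wed 2168:Mon✓ 2172:Sat 2176:Thu 2180:Tue 2184:Sun 2188:Fri
Monday: 2112, 2140, 2168 → 3.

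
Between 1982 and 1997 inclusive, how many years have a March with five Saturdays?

7

March has 31 days; it has five Saturdays when Saturday falls among the first (month-length − 28) days — i.e. when March 1 is one of Saturday/Friday/Thursday.
March 1 by year: 1982:Mon 1983:Tue 1984:Thu✓ 1985:Fri✓ 1986:Sat✓ 1987:Sun 1988:Tue 1989:Wed 1990:Thu✓ 1991:Fri✓ 1992:Sun 1993:Mon 1994:Tue 1995:Wed 1996:Fri✓ 1997:Sat✓
Years with five Saturdays: 1984, 1985, 1986, 1990, 1991, 1996, 1997 → 7.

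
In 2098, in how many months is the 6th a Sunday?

2

Check the 6th of each month of 2098: Jan 6: Mon, Feb 6: Thu, Mar 6: Thu, Apr 6: Sun, May 6: Tue, Jun 6: Fri, Jul 6: Sun, Aug 6: Wed, Sep 6: Sat, Oct 6: Mon, Nov 6: Thu, Dec 6: Sat.
Sunday occurs in April, July — 2 months.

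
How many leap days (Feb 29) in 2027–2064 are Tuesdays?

2

Leap years in 2027–2064: 10 of them.
Feb 29 weekday advances by 5 (mod 7) from one leap year to the next four years later (or differs when a century non-leap intervenes).
Leap-day weekdays: 2028:Tue✓ 2032:Sun 2036:Fri 2040:Wed 2044:Mon 2048:Sat 2052:Thu 2056:Tue✓ 2060:Sun 2064:Fri
Tuesday: 2028, 2056 → 2.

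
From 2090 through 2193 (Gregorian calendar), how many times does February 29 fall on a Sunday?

Leap years in 2090–2193: 25 of them.
Feb 29 weekday advances by 5 (mod 7) from one leap year to the next four years later (or differs when a century non-leap intervenes).
Leap-day weekdays: 2092:Fri 2096:Wed 2104:Fri 2108:Wed 2112:Mon 2116:Sat 2120:Thu 2124:Tue 2128:Sun✓ 2132:Fri 2136:Wed 2140:Mon 2144:Sat 2148:Thu 2152:Tue 2156:Sun✓ 2160:Fri 2164:Wed 2168:Mon 2172:Sat 2176:Thu 2180:Tue 2184:Sun✓ 2188:Fri 2192:Wed
Sunday: 2128, 2156, 2184 → 3.

3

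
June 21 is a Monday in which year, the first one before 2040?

2038

From one year to the next, a fixed date's weekday advances by 1, or by 2 when a Feb 29 lies between the two dates.
2040: June 21 is Thursday.
2039: Tuesday (−2)
2038: Monday (−1)
June 21 falls on a Monday in 2038.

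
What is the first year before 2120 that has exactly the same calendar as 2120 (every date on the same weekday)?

2080

Two years share a calendar iff Jan 1 falls on the same weekday and both are leap or both are common. 2120: Jan 1 is Monday, leap year.
2119: Jan 1 Sunday, common
2118: Jan 1 Saturday, common
2117: Jan 1 Friday, common
2116: Jan 1 Wednesday, leap
2115: Jan 1 Tuesday, common
2114: Jan 1 Monday, common
2113: Jan 1 Sunday, common
2112: Jan 1 Friday, leap
2111: Jan 1 Thursday, common
2110: Jan 1 Wednesday, common
2109: Jan 1 Tuesday, common
2108: Jan 1 Sunday, leap
2107: Jan 1 Saturday, common
2106: Jan 1 Friday, common
2105: Jan 1 Thursday, common
2104: Jan 1 Tuesday, leap
2103: Jan 1 Monday, common
2102: Jan 1 Sunday, common
2101: Jan 1 Saturday, common
2100: Jan 1 Friday, common
2099: Jan 1 Thursday, common
2098: Jan 1 Wednesday, common
2097: Jan 1 Tuesday, common
2096: Jan 1 Sunday, leap
2095: Jan 1 Saturday, common
2094: Jan 1 Friday, common
2093: Jan 1 Thursday, common
2092: Jan 1 Tuesday, leap
2091: Jan 1 Monday, common
2090: Jan 1 Sunday, common
2089: Jan 1 Saturday, common
2088: Jan 1 Thursday, leap
2087: Jan 1 Wednesday, common
2086: Jan 1 Tuesday, common
2085: Jan 1 Monday, common
2084: Jan 1 Saturday, leap
2083: Jan 1 Friday, common
2082: Jan 1 Thursday, common
2081: Jan 1 Wednesday, common
2080: Jan 1 Monday, leap
2080 matches on both conditions.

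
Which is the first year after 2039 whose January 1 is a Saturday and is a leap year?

2056

Jan 1 advances by 2 weekdays after a leap year and by 1 after a common year.
2039: Jan 1 is Saturday.
2040: Sunday (leap)
2041: Tuesday
2042: Wednesday
2043: Thursday
2044: Friday (leap)
2045: Sunday
2046: Monday
2047: Tuesday
2048: Wednesday (leap)
2049: Friday
2050: Saturday
2051: Sunday
2052: Monday (leap)
2053: Wednesday
2054: Thursday
2055: Friday
2056: Saturday (leap)
2056 begins on a Saturday and is a leap year.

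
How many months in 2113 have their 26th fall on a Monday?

Check the 26th of each month of 2113: Jan 26: Thu, Feb 26: Sun, Mar 26: Sun, Apr 26: Wed, May 26: Fri, Jun 26: Mon, Jul 26: Wed, Aug 26: Sat, Sep 26: Tue, Oct 26: Thu, Nov 26: Sun, Dec 26: Tue.
Monday occurs in June — 1 month.

1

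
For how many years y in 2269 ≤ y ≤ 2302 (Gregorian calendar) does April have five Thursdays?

9

April has 30 days; it has five Thursdays when Thursday falls among the first (month-length − 28) days — i.e. when April 1 is one of Thursday/Wednesday.
April 1 by year: 2269:Thu✓ 2270:Fri 2271:Sat 2272:Mon 2273:Tue 2274:Wed✓ 2275:Thu✓ 2276:Sat 2277:Sun 2278:Mon 2279:Tue 2280:Thu✓ 2281:Fri 2282:Sat 2283:Sun …(4 more)… 2288:Sun 2289:Mon 2290:Tue 2291:Wed✓ 2292:Fri 2293:Sat 2294:Sun 2295:Mon 2296:Wed✓ 2297:Thu✓ 2298:Fri 2299:Sat 2300:Sun 2301:Mon 2302:Tue
Years with five Thursdays: 2269, 2274, 2275, 2280, 2285, 2286, 2291, 2296, 2297 → 9.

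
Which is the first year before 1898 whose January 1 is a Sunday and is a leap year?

1888

Jan 1 advances by 2 weekdays after a leap year and by 1 after a common year.
1898: Jan 1 is Saturday.
1897: Friday
1896: Wednesday (leap)
1895: Tuesday
1894: Monday
1893: Sunday
1892: Friday (leap)
1891: Thursday
1890: Wednesday
1889: Tuesday
1888: Sunday (leap)
1888 begins on a Sunday and is a leap year.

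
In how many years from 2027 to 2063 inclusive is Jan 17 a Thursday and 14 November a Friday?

1

Check each year's weekday for Jan 17 and 14 November:
  2027: Sun/Sun  2028: Mon/Tue  2029: Wed/Wed  2030: Thu/Thu  2031: Fri/Fri  2032: Sat/Sun  2033: Mon/Mon  2034: Tue/Tue  2035: Wed/Wed  2036: Thu/Fri ✓  2037: Sat/Sat  2038: Sun/Sun  2039: Mon/Mon  2040: Tue/Wed  …(9 more)…  2050: Mon/Mon  2051: Tue/Tue  2052: Wed/Thu  2053: Fri/Fri  2054: Sat/Sat  2055: Sun/Sun  2056: Mon/Tue  2057: Wed/Wed  2058: Thu/Thu  2059: Fri/Fri  2060: Sat/Sun  2061: Mon/Mon  2062: Tue/Tue  2063: Wed/Wed
Both conditions hold in: 2036 — 1.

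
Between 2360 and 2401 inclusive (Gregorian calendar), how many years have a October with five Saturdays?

October has 31 days; it has five Saturdays when Saturday falls among the first (month-length − 28) days — i.e. when October 1 is one of Saturday/Friday/Thursday.
October 1 by year: 2360:Sat✓ 2361:Sun 2362:Mon 2363:Tue 2364:Thu✓ 2365:Fri✓ 2366:Sat✓ 2367:Sun 2368:Tue 2369:Wed 2370:Thu✓ 2371:Fri✓ 2372:Sun 2373:Mon 2374:Tue …(12 more)… 2387:Thu✓ 2388:Sat✓ 2389:Sun 2390:Mon 2391:Tue 2392:Thu✓ 2393:Fri✓ 2394:Sat✓ 2395:Sun 2396:Tue 2397:Wed 2398:Thu✓ 2399:Fri✓ 2400:Sun 2401:Mon
Years with five Saturdays: 2360, 2364, 2365, 2366, 2370, 2371, 2376, 2377, 2381, 2382, 2383, 2387, 2388, 2392, 2393, 2394, 2398, 2399 → 18.

18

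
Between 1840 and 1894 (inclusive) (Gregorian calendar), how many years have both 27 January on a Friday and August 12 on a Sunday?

2

Check each year's weekday for 27 January and August 12:
  1840: Mon/Wed  1841: Wed/Thu  1842: Thu/Fri  1843: Fri/Sat  1844: Sat/Mon  1845: Mon/Tue  1846: Tue/Wed  1847: Wed/Thu  1848: Thu/Sat  1849: Sat/Sun  1850: Sun/Mon  1851: Mon/Tue  1852: Tue/Thu  1853: Thu/Fri  …(27 more)…  1881: Thu/Fri  1882: Fri/Sat  1883: Sat/Sun  1884: Sun/Tue  1885: Tue/Wed  1886: Wed/Thu  1887: Thu/Fri  1888: Fri/Sun ✓  1889: Sun/Mon  1890: Mon/Tue  1891: Tue/Wed  1892: Wed/Fri  1893: Fri/Sat  1894: Sat/Sun
Both conditions hold in: 1860, 1888 — 2.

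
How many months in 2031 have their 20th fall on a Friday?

Check the 20th of each month of 2031: Jan 20: Mon, Feb 20: Thu, Mar 20: Thu, Apr 20: Sun, May 20: Tue, Jun 20: Fri, Jul 20: Sun, Aug 20: Wed, Sep 20: Sat, Oct 20: Mon, Nov 20: Thu, Dec 20: Sat.
Friday occurs in June — 1 month.

1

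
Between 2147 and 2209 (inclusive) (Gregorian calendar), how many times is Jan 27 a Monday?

Track Jan 27's weekday year by year (advancing +1, or +2 across a Feb 29):
  2147: Fri  2148: Sat (+1)  2149: Mon (+2) ✓  2150: Tue (+1)  2151: Wed (+1)
  2152: Thu (+1)  2153: Sat (+2)  2154: Sun (+1)  2155: Mon (+1) ✓  2156: Tue (+1)
  2157: Thu (+2)  2158: Fri (+1)  2159: Sat (+1)  2160: Sun (+1)  … (35 more years) …
  2196: Wed (+1)  2197: Fri (+2)  2198: Sat (+1)  2199: Sun (+1)  2200: Mon (+1) ✓
  2201: Tue (+1)  2202: Wed (+1)  2203: Thu (+1)  2204: Fri (+1)  2205: Sun (+2)
  2206: Mon (+1) ✓  2207: Tue (+1)  2208: Wed (+1)  2209: Fri (+2)
Monday years: 2149, 2155, 2166, 2172, 2177, 2183, 2194, 2200, 2206 — 9 in total.

9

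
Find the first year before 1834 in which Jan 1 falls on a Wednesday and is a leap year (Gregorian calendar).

Jan 1 advances by 2 weekdays after a leap year and by 1 after a common year.
1834: Jan 1 is Wednesday.
1833: Tuesday
1832: Sunday (leap)
1831: Saturday
1830: Friday
1829: Thursday
1828: Tuesday (leap)
1827: Monday
1826: Sunday
1825: Saturday
1824: Thursday (leap)
1823: Wednesday
1822: Tuesday
1821: Monday
1820: Saturday (leap)
1819: Friday
1818: Thursday
1817: Wednesday
1816: Monday (leap)
1815: Sunday
1814: Saturday
1813: Friday
1812: Wednesday (leap)
1812 begins on a Wednesday and is a leap year.

1812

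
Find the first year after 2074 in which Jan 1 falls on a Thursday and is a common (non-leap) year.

Jan 1 advances by 2 weekdays after a leap year and by 1 after a common year.
2074: Jan 1 is Monday.
2075: Tuesday
2076: Wednesday (leap)
2077: Friday
2078: Saturday
2079: Sunday
2080: Monday (leap)
2081: Wednesday
2082: Thursday
2082 begins on a Thursday and is a common year.

2082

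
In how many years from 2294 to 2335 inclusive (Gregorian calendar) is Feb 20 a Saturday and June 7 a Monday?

Check each year's weekday for Feb 20 and June 7:
  2294: Tue/Thu  2295: Wed/Fri  2296: Thu/Sun  2297: Sat/Mon ✓  2298: Sun/Tue  2299: Mon/Wed  2300: Tue/Thu  2301: Wed/Fri  2302: Thu/Sat  2303: Fri/Sun  2304: Sat/Tue  2305: Mon/Wed  2306: Tue/Thu  2307: Wed/Fri  …(14 more)…  2322: Mon/Wed  2323: Tue/Thu  2324: Wed/Sat  2325: Fri/Sun  2326: Sat/Mon ✓  2327: Sun/Tue  2328: Mon/Thu  2329: Wed/Fri  2330: Thu/Sat  2331: Fri/Sun  2332: Sat/Tue  2333: Mon/Wed  2334: Tue/Thu  2335: Wed/Fri
Both conditions hold in: 2297, 2309, 2315, 2326 — 4.

4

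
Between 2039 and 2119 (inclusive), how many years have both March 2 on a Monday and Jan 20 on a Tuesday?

Check each year's weekday for March 2 and Jan 20:
  2039: Wed/Thu  2040: Fri/Fri  2041: Sat/Sun  2042: Sun/Mon  2043: Mon/Tue ✓  2044: Wed/Wed  2045: Thu/Fri  2046: Fri/Sat  2047: Sat/Sun  2048: Mon/Mon  2049: Tue/Wed  2050: Wed/Thu  2051: Thu/Fri  2052: Sat/Sat  …(53 more)…  2106: Tue/Wed  2107: Wed/Thu  2108: Fri/Fri  2109: Sat/Sun  2110: Sun/Mon  2111: Mon/Tue ✓  2112: Wed/Wed  2113: Thu/Fri  2114: Fri/Sat  2115: Sat/Sun  2116: Mon/Mon  2117: Tue/Wed  2118: Wed/Thu  2119: Thu/Fri
Both conditions hold in: 2043, 2054, 2065, 2071, 2082, 2093, 2099, 2105, 2111 — 9.

9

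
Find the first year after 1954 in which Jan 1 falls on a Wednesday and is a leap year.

1964

Jan 1 advances by 2 weekdays after a leap year and by 1 after a common year.
1954: Jan 1 is Friday.
1955: Saturday
1956: Sunday (leap)
1957: Tuesday
1958: Wednesday
1959: Thursday
1960: Friday (leap)
1961: Sunday
1962: Monday
1963: Tuesday
1964: Wednesday (leap)
1964 begins on a Wednesday and is a leap year.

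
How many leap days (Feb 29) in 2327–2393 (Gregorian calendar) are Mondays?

Leap years in 2327–2393: 17 of them.
Feb 29 weekday advances by 5 (mod 7) from one leap year to the next four years later (or differs when a century non-leap intervenes).
Leap-day weekdays: 2328:Wed 2332:Mon✓ 2336:Sat 2340:Thu 2344:Tue 2348:Sun 2352:Fri 2356:Wed 2360:Mon✓ 2364:Sat 2368:Thu 2372:Tue 2376:Sun 2380:Fri 2384:Wed 2388:Mon✓ 2392:Sat
Monday: 2332, 2360, 2388 → 3.

3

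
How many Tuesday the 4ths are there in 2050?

2

Check the 4th of each month of 2050: Jan 4: Tue, Feb 4: Fri, Mar 4: Fri, Apr 4: Mon, May 4: Wed, Jun 4: Sat, Jul 4: Mon, Aug 4: Thu, Sep 4: Sun, Oct 4: Tue, Nov 4: Fri, Dec 4: Sun.
Tuesday occurs in January, October — 2 months.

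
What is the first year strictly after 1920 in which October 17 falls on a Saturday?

From one year to the next, a fixed date's weekday advances by 1, or by 2 when a Feb 29 lies between the two dates.
1920: October 17 is Sunday.
1921: Monday (+1)
1922: Tuesday (+1)
1923: Wednesday (+1)
1924: Friday (+2)
1925: Saturday (+1)
October 17 falls on a Saturday in 1925.

1925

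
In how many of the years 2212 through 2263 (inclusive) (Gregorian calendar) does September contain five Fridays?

14

September has 30 days; it has five Fridays when Friday falls among the first (month-length − 28) days — i.e. when September 1 is one of Friday/Thursday.
September 1 by year: 2212:Tue 2213:Wed 2214:Thu✓ 2215:Fri✓ 2216:Sun 2217:Mon 2218:Tue 2219:Wed 2220:Fri✓ 2221:Sat 2222:Sun 2223:Mon 2224:Wed 2225:Thu✓ 2226:Fri✓ …(22 more)… 2249:Sat 2250:Sun 2251:Mon 2252:Wed 2253:Thu✓ 2254:Fri✓ 2255:Sat 2256:Mon 2257:Tue 2258:Wed 2259:Thu✓ 2260:Sat 2261:Sun 2262:Mon 2263:Tue
Years with five Fridays: 2214, 2215, 2220, 2225, 2226, 2231, 2236, 2237, 2242, 2243, 2248, 2253, 2254, 2259 → 14.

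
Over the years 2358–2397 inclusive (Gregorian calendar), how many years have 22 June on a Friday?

Track 22 June's weekday year by year (advancing +1, or +2 across a Feb 29):
  2358: Sun  2359: Mon (+1)  2360: Wed (+2)  2361: Thu (+1)  2362: Fri (+1) ✓
  2363: Sat (+1)  2364: Mon (+2)  2365: Tue (+1)  2366: Wed (+1)  2367: Thu (+1)
  2368: Sat (+2)  2369: Sun (+1)  2370: Mon (+1)  2371: Tue (+1)  … (12 more years) …
  2384: Fri (+2) ✓  2385: Sat (+1)  2386: Sun (+1)  2387: Mon (+1)  2388: Wed (+2)
  2389: Thu (+1)  2390: Fri (+1) ✓  2391: Sat (+1)  2392: Mon (+2)  2393: Tue (+1)
  2394: Wed (+1)  2395: Thu (+1)  2396: Sat (+2)  2397: Sun (+1)
Friday years: 2362, 2373, 2379, 2384, 2390 — 5 in total.

5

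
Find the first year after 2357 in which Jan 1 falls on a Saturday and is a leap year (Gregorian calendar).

2372

Jan 1 advances by 2 weekdays after a leap year and by 1 after a common year.
2357: Jan 1 is Tuesday.
2358: Wednesday
2359: Thursday
2360: Friday (leap)
2361: Sunday
2362: Monday
2363: Tuesday
2364: Wednesday (leap)
2365: Friday
2366: Saturday
2367: Sunday
2368: Monday (leap)
2369: Wednesday
2370: Thursday
2371: Friday
2372: Saturday (leap)
2372 begins on a Saturday and is a leap year.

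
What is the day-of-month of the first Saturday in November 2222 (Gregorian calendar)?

November 1, 2222 is a Friday, so the first Saturday is the 2nd.
The first Saturday is 2 + 0 = 2.

2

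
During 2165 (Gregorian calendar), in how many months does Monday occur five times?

A month of length L has five Mondays iff its first Monday is on day ≤ L−28 (so day 1–3 in a 31-day month, 1–2 in a 30-day month, day 1 in a leap February).
Checking each month of 2165: Jan starts Tue (31d); Feb starts Fri (28d); Mar starts Fri (31d); Apr starts Mon (30d) ✓; May starts Wed (31d); Jun starts Sat (30d); Jul starts Mon (31d) ✓; Aug starts Thu (31d); Sep starts Sun (30d) ✓; Oct starts Tue (31d); Nov starts Fri (30d); Dec starts Sun (31d) ✓.
Five-Monday months: April, July, September, December → 4.

4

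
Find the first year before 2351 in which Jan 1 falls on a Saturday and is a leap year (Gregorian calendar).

2344

Jan 1 advances by 2 weekdays after a leap year and by 1 after a common year.
2351: Jan 1 is Monday.
2350: Sunday
2349: Saturday
2348: Thursday (leap)
2347: Wednesday
2346: Tuesday
2345: Monday
2344: Saturday (leap)
2344 begins on a Saturday and is a leap year.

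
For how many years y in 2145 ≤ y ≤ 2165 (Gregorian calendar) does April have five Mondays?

6

April has 30 days; it has five Mondays when Monday falls among the first (month-length − 28) days — i.e. when April 1 is one of Monday/Sunday.
April 1 by year: 2145:Thu 2146:Fri 2147:Sat 2148:Mon✓ 2149:Tue 2150:Wed 2151:Thu 2152:Sat 2153:Sun✓ 2154:Mon✓ 2155:Tue 2156:Thu 2157:Fri 2158:Sat 2159:Sun✓ 2160:Tue 2161:Wed 2162:Thu 2163:Fri 2164:Sun✓ 2165:Mon✓
Years with five Mondays: 2148, 2153, 2154, 2159, 2164, 2165 → 6.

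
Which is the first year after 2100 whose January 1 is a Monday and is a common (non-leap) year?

Jan 1 advances by 2 weekdays after a leap year and by 1 after a common year.
2100: Jan 1 is Friday.
2101: Saturday
2102: Sunday
2103: Monday
2103 begins on a Monday and is a common year.

2103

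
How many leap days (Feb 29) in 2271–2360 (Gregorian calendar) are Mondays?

Leap years in 2271–2360: 22 of them.
Feb 29 weekday advances by 5 (mod 7) from one leap year to the next four years later (or differs when a century non-leap intervenes).
Leap-day weekdays: 2272:Thu 2276:Tue 2280:Sun 2284:Fri 2288:Wed 2292:Mon✓ 2296:Sat 2304:Mon✓ 2308:Sat 2312:Thu 2316:Tue 2320:Sun 2324:Fri 2328:Wed 2332:Mon✓ 2336:Sat 2340:Thu 2344:Tue 2348:Sun 2352:Fri 2356:Wed 2360:Mon✓
Monday: 2292, 2304, 2332, 2360 → 4.

4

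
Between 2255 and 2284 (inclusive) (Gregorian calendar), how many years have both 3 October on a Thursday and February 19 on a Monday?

1

Check each year's weekday for 3 October and February 19:
  2255: Wed/Mon  2256: Fri/Tue  2257: Sat/Thu  2258: Sun/Fri  2259: Mon/Sat  2260: Wed/Sun  2261: Thu/Tue  2262: Fri/Wed  2263: Sat/Thu  2264: Mon/Fri  2265: Tue/Sun  2266: Wed/Mon  2267: Thu/Tue  2268: Sat/Wed  2269: Sun/Fri  2270: Mon/Sat  2271: Tue/Sun  2272: Thu/Mon ✓  2273: Fri/Wed  2274: Sat/Thu  2275: Sun/Fri  2276: Tue/Sat  2277: Wed/Mon  2278: Thu/Tue  2279: Fri/Wed  2280: Sun/Thu  2281: Mon/Sat  2282: Tue/Sun  2283: Wed/Mon  2284: Fri/Tue
Both conditions hold in: 2272 — 1.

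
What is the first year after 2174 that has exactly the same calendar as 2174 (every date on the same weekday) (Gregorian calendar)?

Two years share a calendar iff Jan 1 falls on the same weekday and both are leap or both are common. 2174: Jan 1 is Saturday, common year.
2175: Jan 1 Sunday, common
2176: Jan 1 Monday, leap
2177: Jan 1 Wednesday, common
2178: Jan 1 Thursday, common
2179: Jan 1 Friday, common
2180: Jan 1 Saturday, leap
2181: Jan 1 Monday, common
2182: Jan 1 Tuesday, common
2183: Jan 1 Wednesday, common
2184: Jan 1 Thursday, leap
2185: Jan 1 Saturday, common
2185 matches on both conditions.

2185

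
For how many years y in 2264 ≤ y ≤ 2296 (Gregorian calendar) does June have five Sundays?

9

June has 30 days; it has five Sundays when Sunday falls among the first (month-length − 28) days — i.e. when June 1 is one of Sunday/Saturday.
June 1 by year: 2264:Wed 2265:Thu 2266:Fri 2267:Sat✓ 2268:Mon 2269:Tue 2270:Wed 2271:Thu 2272:Sat✓ 2273:Sun✓ 2274:Mon 2275:Tue 2276:Thu 2277:Fri 2278:Sat✓ …(3 more)… 2282:Thu 2283:Fri 2284:Sun✓ 2285:Mon 2286:Tue 2287:Wed 2288:Fri 2289:Sat✓ 2290:Sun✓ 2291:Mon 2292:Wed 2293:Thu 2294:Fri 2295:Sat✓ 2296:Mon
Years with five Sundays: 2267, 2272, 2273, 2278, 2279, 2284, 2289, 2290, 2295 → 9.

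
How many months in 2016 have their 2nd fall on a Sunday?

1

Check the 2nd of each month of 2016: Jan 2: Sat, Feb 2: Tue, Mar 2: Wed, Apr 2: Sat, May 2: Mon, Jun 2: Thu, Jul 2: Sat, Aug 2: Tue, Sep 2: Fri, Oct 2: Sun, Nov 2: Wed, Dec 2: Fri.
Sunday occurs in October — 1 month.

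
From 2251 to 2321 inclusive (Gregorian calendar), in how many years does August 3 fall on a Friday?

Track August 3's weekday year by year (advancing +1, or +2 across a Feb 29):
  2251: Sun  2252: Tue (+2)  2253: Wed (+1)  2254: Thu (+1)  2255: Fri (+1) ✓
  2256: Sun (+2)  2257: Mon (+1)  2258: Tue (+1)  2259: Wed (+1)  2260: Fri (+2) ✓
  2261: Sat (+1)  2262: Sun (+1)  2263: Mon (+1)  2264: Wed (+2)  … (43 more years) …
  2308: Mon (+2)  2309: Tue (+1)  2310: Wed (+1)  2311: Thu (+1)  2312: Sat (+2)
  2313: Sun (+1)  2314: Mon (+1)  2315: Tue (+1)  2316: Thu (+2)  2317: Fri (+1) ✓
  2318: Sat (+1)  2319: Sun (+1)  2320: Tue (+2)  2321: Wed (+1)
Friday years: 2255, 2260, 2266, 2277, 2283, 2288, 2294, 2300, 2306, 2317 — 10 in total.

10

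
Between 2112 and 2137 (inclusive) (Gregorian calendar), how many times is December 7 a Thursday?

4

Track December 7's weekday year by year (advancing +1, or +2 across a Feb 29):
  2112: Wed  2113: Thu (+1) ✓  2114: Fri (+1)  2115: Sat (+1)  2116: Mon (+2)
  2117: Tue (+1)  2118: Wed (+1)  2119: Thu (+1) ✓  2120: Sat (+2)  2121: Sun (+1)
  2122: Mon (+1)  2123: Tue (+1)  2124: Thu (+2) ✓  2125: Fri (+1)  2126: Sat (+1)
  2127: Sun (+1)  2128: Tue (+2)  2129: Wed (+1)  2130: Thu (+1) ✓  2131: Fri (+1)
  2132: Sun (+2)  2133: Mon (+1)  2134: Tue (+1)  2135: Wed (+1)  2136: Fri (+2)
  2137: Sat (+1)
Thursday years: 2113, 2119, 2124, 2130 — 4 in total.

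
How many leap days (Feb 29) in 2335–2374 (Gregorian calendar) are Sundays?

1

Leap years in 2335–2374: 10 of them.
Feb 29 weekday advances by 5 (mod 7) from one leap year to the next four years later (or differs when a century non-leap intervenes).
Leap-day weekdays: 2336:Sat 2340:Thu 2344:Tue 2348:Sun✓ 2352:Fri 2356:Wed 2360:Mon 2364:Sat 2368:Thu 2372:Tue
Sunday: 2348 → 1.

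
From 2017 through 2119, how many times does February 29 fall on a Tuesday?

Leap years in 2017–2119: 24 of them.
Feb 29 weekday advances by 5 (mod 7) from one leap year to the next four years later (or differs when a century non-leap intervenes).
Leap-day weekdays: 2020:Sat 2024:Thu 2028:Tue✓ 2032:Sun 2036:Fri 2040:Wed 2044:Mon 2048:Sat 2052:Thu 2056:Tue✓ 2060:Sun 2064:Fri 2068:Wed 2072:Mon 2076:Sat 2080:Thu 2084:Tue✓ 2088:Sun 2092:Fri 2096:Wed 2104:Fri 2108:Wed 2112:Mon 2116:Sat
Tuesday: 2028, 2056, 2084 → 3.

3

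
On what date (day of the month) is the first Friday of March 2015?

March 1, 2015 is a Sunday, so the first Friday is the 6th.
The first Friday is 6 + 0 = 6.

6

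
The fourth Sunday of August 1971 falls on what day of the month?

22

August 1, 1971 is a Sunday, so the first Sunday is the 1st.
The fourth Sunday is 1 + 21 = 22.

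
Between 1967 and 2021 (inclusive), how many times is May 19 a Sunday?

Track May 19's weekday year by year (advancing +1, or +2 across a Feb 29):
  1967: Fri  1968: Sun (+2) ✓  1969: Mon (+1)  1970: Tue (+1)  1971: Wed (+1)
  1972: Fri (+2)  1973: Sat (+1)  1974: Sun (+1) ✓  1975: Mon (+1)  1976: Wed (+2)
  1977: Thu (+1)  1978: Fri (+1)  1979: Sat (+1)  1980: Mon (+2)  … (27 more years) …
  2008: Mon (+2)  2009: Tue (+1)  2010: Wed (+1)  2011: Thu (+1)  2012: Sat (+2)
  2013: Sun (+1) ✓  2014: Mon (+1)  2015: Tue (+1)  2016: Thu (+2)  2017: Fri (+1)
  2018: Sat (+1)  2019: Sun (+1) ✓  2020: Tue (+2)  2021: Wed (+1)
Sunday years: 1968, 1974, 1985, 1991, 1996, 2002, 2013, 2019 — 8 in total.

8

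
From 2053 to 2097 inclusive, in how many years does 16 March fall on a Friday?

7

Track 16 March's weekday year by year (advancing +1, or +2 across a Feb 29):
  2053: Sun  2054: Mon (+1)  2055: Tue (+1)  2056: Thu (+2)  2057: Fri (+1) ✓
  2058: Sat (+1)  2059: Sun (+1)  2060: Tue (+2)  2061: Wed (+1)  2062: Thu (+1)
  2063: Fri (+1) ✓  2064: Sun (+2)  2065: Mon (+1)  2066: Tue (+1)  … (17 more years) …
  2084: Thu (+2)  2085: Fri (+1) ✓  2086: Sat (+1)  2087: Sun (+1)  2088: Tue (+2)
  2089: Wed (+1)  2090: Thu (+1)  2091: Fri (+1) ✓  2092: Sun (+2)  2093: Mon (+1)
  2094: Tue (+1)  2095: Wed (+1)  2096: Fri (+2) ✓  2097: Sat (+1)
Friday years: 2057, 2063, 2068, 2074, 2085, 2091, 2096 — 7 in total.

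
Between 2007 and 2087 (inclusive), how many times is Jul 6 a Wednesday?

Track Jul 6's weekday year by year (advancing +1, or +2 across a Feb 29):
  2007: Fri  2008: Sun (+2)  2009: Mon (+1)  2010: Tue (+1)  2011: Wed (+1) ✓
  2012: Fri (+2)  2013: Sat (+1)  2014: Sun (+1)  2015: Mon (+1)  2016: Wed (+2) ✓
  2017: Thu (+1)  2018: Fri (+1)  2019: Sat (+1)  2020: Mon (+2)  … (53 more years) …
  2074: Fri (+1)  2075: Sat (+1)  2076: Mon (+2)  2077: Tue (+1)  2078: Wed (+1) ✓
  2079: Thu (+1)  2080: Sat (+2)  2081: Sun (+1)  2082: Mon (+1)  2083: Tue (+1)
  2084: Thu (+2)  2085: Fri (+1)  2086: Sat (+1)  2087: Sun (+1)
Wednesday years: 2011, 2016, 2022, 2033, 2039, 2044, 2050, 2061, 2067, 2072, 2078 — 11 in total.

11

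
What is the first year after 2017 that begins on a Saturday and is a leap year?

Jan 1 advances by 2 weekdays after a leap year and by 1 after a common year.
2017: Jan 1 is Sunday.
2018: Monday
2019: Tuesday
2020: Wednesday (leap)
2021: Friday
2022: Saturday
2023: Sunday
2024: Monday (leap)
2025: Wednesday
2026: Thursday
2027: Friday
2028: Saturday (leap)
2028 begins on a Saturday and is a leap year.

2028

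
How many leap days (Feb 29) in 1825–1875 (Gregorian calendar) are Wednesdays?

Leap years in 1825–1875: 12 of them.
Feb 29 weekday advances by 5 (mod 7) from one leap year to the next four years later (or differs when a century non-leap intervenes).
Leap-day weekdays: 1828:Fri 1832:Wed✓ 1836:Mon 1840:Sat 1844:Thu 1848:Tue 1852:Sun 1856:Fri 1860:Wed✓ 1864:Mon 1868:Sat 1872:Thu
Wednesday: 1832, 1860 → 2.

2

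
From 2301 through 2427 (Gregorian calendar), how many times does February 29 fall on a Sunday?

4

Leap years in 2301–2427: 31 of them.
Feb 29 weekday advances by 5 (mod 7) from one leap year to the next four years later (or differs when a century non-leap intervenes).
Leap-day weekdays: 2304:Mon 2308:Sat 2312:Thu 2316:Tue 2320:Sun✓ 2324:Fri 2328:Wed 2332:Mon 2336:Sat 2340:Thu 2344:Tue 2348:Sun✓ 2352:Fri …(5 more)… 2376:Sun✓ 2380:Fri 2384:Wed 2388:Mon 2392:Sat 2396:Thu 2400:Tue 2404:Sun✓ 2408:Fri 2412:Wed 2416:Mon 2420:Sat 2424:Thu
Sunday: 2320, 2348, 2376, 2404 → 4.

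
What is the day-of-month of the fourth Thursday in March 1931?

March 1, 1931 is a Sunday, so the first Thursday is the 5th.
The fourth Thursday is 5 + 21 = 26.

26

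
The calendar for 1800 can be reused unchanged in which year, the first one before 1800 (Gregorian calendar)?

1794

Two years share a calendar iff Jan 1 falls on the same weekday and both are leap or both are common. 1800: Jan 1 is Wednesday, common year.
1799: Jan 1 Tuesday, common
1798: Jan 1 Monday, common
1797: Jan 1 Sunday, common
1796: Jan 1 Friday, leap
1795: Jan 1 Thursday, common
1794: Jan 1 Wednesday, common
1794 matches on both conditions.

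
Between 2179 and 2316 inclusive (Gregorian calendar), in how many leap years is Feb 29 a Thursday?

Leap years in 2179–2316: 33 of them.
Feb 29 weekday advances by 5 (mod 7) from one leap year to the next four years later (or differs when a century non-leap intervenes).
Leap-day weekdays: 2180:Tue 2184:Sun 2188:Fri 2192:Wed 2196:Mon 2204:Wed 2208:Mon 2212:Sat 2216:Thu✓ 2220:Tue 2224:Sun 2228:Fri 2232:Wed …(7 more)… 2264:Mon 2268:Sat 2272:Thu✓ 2276:Tue 2280:Sun 2284:Fri 2288:Wed 2292:Mon 2296:Sat 2304:Mon 2308:Sat 2312:Thu✓ 2316:Tue
Thursday: 2216, 2244, 2272, 2312 → 4.

4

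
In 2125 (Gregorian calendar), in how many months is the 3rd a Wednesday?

2

Check the 3rd of each month of 2125: Jan 3: Wed, Feb 3: Sat, Mar 3: Sat, Apr 3: Tue, May 3: Thu, Jun 3: Sun, Jul 3: Tue, Aug 3: Fri, Sep 3: Mon, Oct 3: Wed, Nov 3: Sat, Dec 3: Mon.
Wednesday occurs in January, October — 2 months.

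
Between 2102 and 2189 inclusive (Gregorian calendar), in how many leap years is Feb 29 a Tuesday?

3

Leap years in 2102–2189: 22 of them.
Feb 29 weekday advances by 5 (mod 7) from one leap year to the next four years later (or differs when a century non-leap intervenes).
Leap-day weekdays: 2104:Fri 2108:Wed 2112:Mon 2116:Sat 2120:Thu 2124:Tue✓ 2128:Sun 2132:Fri 2136:Wed 2140:Mon 2144:Sat 2148:Thu 2152:Tue✓ 2156:Sun 2160:Fri 2164:Wed 2168:Mon 2172:Sat 2176:Thu 2180:Tue✓ 2184:Sun 2188:Fri
Tuesday: 2124, 2152, 2180 → 3.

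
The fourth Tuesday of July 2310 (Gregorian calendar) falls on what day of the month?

July 1, 2310 is a Friday, so the first Tuesday is the 5th.
The fourth Tuesday is 5 + 21 = 26.

26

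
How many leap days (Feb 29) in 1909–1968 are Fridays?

2

Leap years in 1909–1968: 15 of them.
Feb 29 weekday advances by 5 (mod 7) from one leap year to the next four years later (or differs when a century non-leap intervenes).
Leap-day weekdays: 1912:Thu 1916:Tue 1920:Sun 1924:Fri✓ 1928:Wed 1932:Mon 1936:Sat 1940:Thu 1944:Tue 1948:Sun 1952:Fri✓ 1956:Wed 1960:Mon 1964:Sat 1968:Thu
Friday: 1924, 1952 → 2.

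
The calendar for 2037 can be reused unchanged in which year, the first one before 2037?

Two years share a calendar iff Jan 1 falls on the same weekday and both are leap or both are common. 2037: Jan 1 is Thursday, common year.
2036: Jan 1 Tuesday, leap
2035: Jan 1 Monday, common
2034: Jan 1 Sunday, common
2033: Jan 1 Saturday, common
2032: Jan 1 Thursday, leap
2031: Jan 1 Wednesday, common
2030: Jan 1 Tuesday, common
2029: Jan 1 Monday, common
2028: Jan 1 Saturday, leap
2027: Jan 1 Friday, common
2026: Jan 1 Thursday, common
2026 matches on both conditions.

2026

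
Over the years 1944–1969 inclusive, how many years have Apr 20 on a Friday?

Track Apr 20's weekday year by year (advancing +1, or +2 across a Feb 29):
  1944: Thu  1945: Fri (+1) ✓  1946: Sat (+1)  1947: Sun (+1)  1948: Tue (+2)
  1949: Wed (+1)  1950: Thu (+1)  1951: Fri (+1) ✓  1952: Sun (+2)  1953: Mon (+1)
  1954: Tue (+1)  1955: Wed (+1)  1956: Fri (+2) ✓  1957: Sat (+1)  1958: Sun (+1)
  1959: Mon (+1)  1960: Wed (+2)  1961: Thu (+1)  1962: Fri (+1) ✓  1963: Sat (+1)
  1964: Mon (+2)  1965: Tue (+1)  1966: Wed (+1)  1967: Thu (+1)  1968: Sat (+2)
  1969: Sun (+1)
Friday years: 1945, 1951, 1956, 1962 — 4 in total.

4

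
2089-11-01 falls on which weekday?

Tuesday

January 1, 2089 is a Saturday.
November 1 is day 305 of the year, i.e. 304 days after Jan 1.
304 mod 7 = 3, so advance 3 weekdays from Saturday: Tuesday.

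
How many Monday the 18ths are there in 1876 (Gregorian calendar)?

Check the 18th of each month of 1876: Jan 18: Tue, Feb 18: Fri, Mar 18: Sat, Apr 18: Tue, May 18: Thu, Jun 18: Sun, Jul 18: Tue, Aug 18: Fri, Sep 18: Mon, Oct 18: Wed, Nov 18: Sat, Dec 18: Mon.
Monday occurs in September, December — 2 months.

2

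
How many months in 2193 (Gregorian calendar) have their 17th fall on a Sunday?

Check the 17th of each month of 2193: Jan 17: Thu, Feb 17: Sun, Mar 17: Sun, Apr 17: Wed, May 17: Fri, Jun 17: Mon, Jul 17: Wed, Aug 17: Sat, Sep 17: Tue, Oct 17: Thu, Nov 17: Sun, Dec 17: Tue.
Sunday occurs in February, March, November — 3 months.

3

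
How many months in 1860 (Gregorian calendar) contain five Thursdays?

A month of length L has five Thursdays iff its first Thursday is on day ≤ L−28 (so day 1–3 in a 31-day month, 1–2 in a 30-day month, day 1 in a leap February).
Checking each month of 1860: Jan starts Sun (31d); Feb starts Wed (29d); Mar starts Thu (31d) ✓; Apr starts Sun (30d); May starts Tue (31d) ✓; Jun starts Fri (30d); Jul starts Sun (31d); Aug starts Wed (31d) ✓; Sep starts Sat (30d); Oct starts Mon (31d); Nov starts Thu (30d) ✓; Dec starts Sat (31d).
Five-Thursday months: March, May, August, November → 4.

4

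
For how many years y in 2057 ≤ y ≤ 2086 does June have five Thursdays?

June has 30 days; it has five Thursdays when Thursday falls among the first (month-length − 28) days — i.e. when June 1 is one of Thursday/Wednesday.
June 1 by year: 2057:Fri 2058:Sat 2059:Sun 2060:Tue 2061:Wed✓ 2062:Thu✓ 2063:Fri 2064:Sun 2065:Mon 2066:Tue 2067:Wed✓ 2068:Fri 2069:Sat 2070:Sun 2071:Mon 2072:Wed✓ 2073:Thu✓ 2074:Fri 2075:Sat 2076:Mon 2077:Tue 2078:Wed✓ 2079:Thu✓ 2080:Sat 2081:Sun 2082:Mon 2083:Tue 2084:Thu✓ 2085:Fri 2086:Sat
Years with five Thursdays: 2061, 2062, 2067, 2072, 2073, 2078, 2079, 2084 → 8.

8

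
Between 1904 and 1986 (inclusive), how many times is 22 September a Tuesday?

11

Track 22 September's weekday year by year (advancing +1, or +2 across a Feb 29):
  1904: Thu  1905: Fri (+1)  1906: Sat (+1)  1907: Sun (+1)  1908: Tue (+2) ✓
  1909: Wed (+1)  1910: Thu (+1)  1911: Fri (+1)  1912: Sun (+2)  1913: Mon (+1)
  1914: Tue (+1) ✓  1915: Wed (+1)  1916: Fri (+2)  1917: Sat (+1)  … (55 more years) …
  1973: Sat (+1)  1974: Sun (+1)  1975: Mon (+1)  1976: Wed (+2)  1977: Thu (+1)
  1978: Fri (+1)  1979: Sat (+1)  1980: Mon (+2)  1981: Tue (+1) ✓  1982: Wed (+1)
  1983: Thu (+1)  1984: Sat (+2)  1985: Sun (+1)  1986: Mon (+1)
Tuesday years: 1908, 1914, 1925, 1931, 1936, 1942, 1953, 1959, 1964, 1970, 1981 — 11 in total.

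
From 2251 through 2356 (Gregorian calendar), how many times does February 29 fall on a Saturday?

Leap years in 2251–2356: 26 of them.
Feb 29 weekday advances by 5 (mod 7) from one leap year to the next four years later (or differs when a century non-leap intervenes).
Leap-day weekdays: 2252:Sun 2256:Fri 2260:Wed 2264:Mon 2268:Sat✓ 2272:Thu 2276:Tue 2280:Sun 2284:Fri 2288:Wed 2292:Mon 2296:Sat✓ 2304:Mon 2308:Sat✓ 2312:Thu 2316:Tue 2320:Sun 2324:Fri 2328:Wed 2332:Mon 2336:Sat✓ 2340:Thu 2344:Tue 2348:Sun 2352:Fri 2356:Wed
Saturday: 2268, 2296, 2308, 2336 → 4.

4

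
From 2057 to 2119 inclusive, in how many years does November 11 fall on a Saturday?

8

Track November 11's weekday year by year (advancing +1, or +2 across a Feb 29):
  2057: Sun  2058: Mon (+1)  2059: Tue (+1)  2060: Thu (+2)  2061: Fri (+1)
  2062: Sat (+1) ✓  2063: Sun (+1)  2064: Tue (+2)  2065: Wed (+1)  2066: Thu (+1)
  2067: Fri (+1)  2068: Sun (+2)  2069: Mon (+1)  2070: Tue (+1)  … (35 more years) …
  2106: Thu (+1)  2107: Fri (+1)  2108: Sun (+2)  2109: Mon (+1)  2110: Tue (+1)
  2111: Wed (+1)  2112: Fri (+2)  2113: Sat (+1) ✓  2114: Sun (+1)  2115: Mon (+1)
  2116: Wed (+2)  2117: Thu (+1)  2118: Fri (+1)  2119: Sat (+1) ✓
Saturday years: 2062, 2073, 2079, 2084, 2090, 2102, 2113, 2119 — 8 in total.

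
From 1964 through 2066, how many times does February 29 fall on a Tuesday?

4

Leap years in 1964–2066: 26 of them.
Feb 29 weekday advances by 5 (mod 7) from one leap year to the next four years later (or differs when a century non-leap intervenes).
Leap-day weekdays: 1964:Sat 1968:Thu 1972:Tue✓ 1976:Sun 1980:Fri 1984:Wed 1988:Mon 1992:Sat 1996:Thu 2000:Tue✓ 2004:Sun 2008:Fri 2012:Wed 2016:Mon 2020:Sat 2024:Thu 2028:Tue✓ 2032:Sun 2036:Fri 2040:Wed 2044:Mon 2048:Sat 2052:Thu 2056:Tue✓ 2060:Sun 2064:Fri
Tuesday: 1972, 2000, 2028, 2056 → 4.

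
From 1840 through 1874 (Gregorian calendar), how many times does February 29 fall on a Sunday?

Leap years in 1840–1874: 9 of them.
Feb 29 weekday advances by 5 (mod 7) from one leap year to the next four years later (or differs when a century non-leap intervenes).
Leap-day weekdays: 1840:Sat 1844:Thu 1848:Tue 1852:Sun✓ 1856:Fri 1860:Wed 1864:Mon 1868:Sat 1872:Thu
Sunday: 1852 → 1.

1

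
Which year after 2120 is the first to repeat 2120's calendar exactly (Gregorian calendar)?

2148

Two years share a calendar iff Jan 1 falls on the same weekday and both are leap or both are common. 2120: Jan 1 is Monday, leap year.
2121: Jan 1 Wednesday, common
2122: Jan 1 Thursday, common
2123: Jan 1 Friday, common
2124: Jan 1 Saturday, leap
2125: Jan 1 Monday, common
2126: Jan 1 Tuesday, common
2127: Jan 1 Wednesday, common
2128: Jan 1 Thursday, leap
2129: Jan 1 Saturday, common
2130: Jan 1 Sunday, common
2131: Jan 1 Monday, common
2132: Jan 1 Tuesday, leap
2133: Jan 1 Thursday, common
2134: Jan 1 Friday, common
2135: Jan 1 Saturday, common
2136: Jan 1 Sunday, leap
2137: Jan 1 Tuesday, common
2138: Jan 1 Wednesday, common
2139: Jan 1 Thursday, common
2140: Jan 1 Friday, leap
2141: Jan 1 Sunday, common
2142: Jan 1 Monday, common
2143: Jan 1 Tuesday, common
2144: Jan 1 Wednesday, leap
2145: Jan 1 Friday, common
2146: Jan 1 Saturday, common
2147: Jan 1 Sunday, common
2148: Jan 1 Monday, leap
2148 matches on both conditions.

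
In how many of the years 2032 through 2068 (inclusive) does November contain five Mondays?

11

November has 30 days; it has five Mondays when Monday falls among the first (month-length − 28) days — i.e. when November 1 is one of Monday/Sunday.
November 1 by year: 2032:Mon✓ 2033:Tue 2034:Wed 2035:Thu 2036:Sat 2037:Sun✓ 2038:Mon✓ 2039:Tue 2040:Thu 2041:Fri 2042:Sat 2043:Sun✓ 2044:Tue 2045:Wed 2046:Thu …(7 more)… 2054:Sun✓ 2055:Mon✓ 2056:Wed 2057:Thu 2058:Fri 2059:Sat 2060:Mon✓ 2061:Tue 2062:Wed 2063:Thu 2064:Sat 2065:Sun✓ 2066:Mon✓ 2067:Tue 2068:Thu
Years with five Mondays: 2032, 2037, 2038, 2043, 2048, 2049, 2054, 2055, 2060, 2065, 2066 → 11.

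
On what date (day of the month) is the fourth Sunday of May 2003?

25

May 1, 2003 is a Thursday, so the first Sunday is the 4th.
The fourth Sunday is 4 + 21 = 25.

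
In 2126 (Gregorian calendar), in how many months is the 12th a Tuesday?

3

Check the 12th of each month of 2126: Jan 12: Sat, Feb 12: Tue, Mar 12: Tue, Apr 12: Fri, May 12: Sun, Jun 12: Wed, Jul 12: Fri, Aug 12: Mon, Sep 12: Thu, Oct 12: Sat, Nov 12: Tue, Dec 12: Thu.
Tuesday occurs in February, March, November — 3 months.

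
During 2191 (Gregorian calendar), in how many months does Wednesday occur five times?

A month of length L has five Wednesdays iff its first Wednesday is on day ≤ L−28 (so day 1–3 in a 31-day month, 1–2 in a 30-day month, day 1 in a leap February).
Checking each month of 2191: Jan starts Sat (31d); Feb starts Tue (28d); Mar starts Tue (31d) ✓; Apr starts Fri (30d); May starts Sun (31d); Jun starts Wed (30d) ✓; Jul starts Fri (31d); Aug starts Mon (31d) ✓; Sep starts Thu (30d); Oct starts Sat (31d); Nov starts Tue (30d) ✓; Dec starts Thu (31d).
Five-Wednesday months: March, June, August, November → 4.

4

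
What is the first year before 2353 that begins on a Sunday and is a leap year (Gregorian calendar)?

Jan 1 advances by 2 weekdays after a leap year and by 1 after a common year.
2353: Jan 1 is Thursday.
2352: Tuesday (leap)
2351: Monday
2350: Sunday
2349: Saturday
2348: Thursday (leap)
2347: Wednesday
2346: Tuesday
2345: Monday
2344: Saturday (leap)
2343: Friday
2342: Thursday
2341: Wednesday
2340: Monday (leap)
2339: Sunday
2338: Saturday
2337: Friday
2336: Wednesday (leap)
2335: Tuesday
2334: Monday
2333: Sunday
2332: Friday (leap)
2331: Thursday
2330: Wednesday
2329: Tuesday
2328: Sunday (leap)
2328 begins on a Sunday and is a leap year.

2328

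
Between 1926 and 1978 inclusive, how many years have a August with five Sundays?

August has 31 days; it has five Sundays when Sunday falls among the first (month-length − 28) days — i.e. when August 1 is one of Sunday/Saturday/Friday.
August 1 by year: 1926:Sun✓ 1927:Mon 1928:Wed 1929:Thu 1930:Fri✓ 1931:Sat✓ 1932:Mon 1933:Tue 1934:Wed 1935:Thu 1936:Sat✓ 1937:Sun✓ 1938:Mon 1939:Tue 1940:Thu …(23 more)… 1964:Sat✓ 1965:Sun✓ 1966:Mon 1967:Tue 1968:Thu 1969:Fri✓ 1970:Sat✓ 1971:Sun✓ 1972:Tue 1973:Wed 1974:Thu 1975:Fri✓ 1976:Sun✓ 1977:Mon 1978:Tue
Years with five Sundays: 1926, 1930, 1931, 1936, 1937, 1941, 1942, 1943, 1947, 1948, 1952, 1953, 1954, 1958, 1959, 1964, 1965, 1969, 1970, 1971, 1975, 1976 → 22.

22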